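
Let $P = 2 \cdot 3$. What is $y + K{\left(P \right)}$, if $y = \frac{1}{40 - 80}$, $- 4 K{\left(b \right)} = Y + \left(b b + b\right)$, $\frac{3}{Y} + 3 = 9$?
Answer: $- \frac{213}{20} \approx -10.65$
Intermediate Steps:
$Y = \frac{1}{2}$ ($Y = \frac{3}{-3 + 9} = \frac{3}{6} = 3 \cdot \frac{1}{6} = \frac{1}{2} \approx 0.5$)
$P = 6$
$K{\left(b \right)} = - \frac{1}{8} - \frac{b}{4} - \frac{b^{2}}{4}$ ($K{\left(b \right)} = - \frac{\frac{1}{2} + \left(b b + b\right)}{4} = - \frac{\frac{1}{2} + \left(b^{2} + b\right)}{4} = - \frac{\frac{1}{2} + \left(b + b^{2}\right)}{4} = - \frac{\frac{1}{2} + b + b^{2}}{4} = - \frac{1}{8} - \frac{b}{4} - \frac{b^{2}}{4}$)
$y = - \frac{1}{40}$ ($y = \frac{1}{40 - 80} = \frac{1}{-40} = - \frac{1}{40} \approx -0.025$)
$y + K{\left(P \right)} = - \frac{1}{40} - \left(\frac{13}{8} + 9\right) = - \frac{1}{40} - \frac{85}{8} = - \frac{213}{20}$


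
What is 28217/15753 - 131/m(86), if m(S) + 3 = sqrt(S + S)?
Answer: -1591558/2567739 - 262*sqrt(43)/163 ≈ -11.160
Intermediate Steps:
m(S) = -3 + sqrt(2)*sqrt(S) (m(S) = -3 + sqrt(S + S) = -3 + sqrt(2*S) = -3 + sqrt(2)*sqrt(S))
28217/15753 - 131/m(86) = 28217/15753 - 131/(-3 + sqrt(2)*sqrt(86)) = 28217*(1/15753) - 131/(-3 + 2*sqrt(43)) = 28217/15753 - 131/(-3 + 2*sqrt(43))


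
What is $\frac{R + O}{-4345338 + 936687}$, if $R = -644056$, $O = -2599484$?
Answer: $\frac{1081180}{1136217} \approx 0.95156$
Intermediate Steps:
$\frac{R + O}{-4345338 + 936687} = \frac{-644056 - 2599484}{-4345338 + 936687} = - \frac{3243540}{-3408651} = \left(-3243540\right) \left(- \frac{1}{3408651}\right) = \frac{1081180}{1136217}$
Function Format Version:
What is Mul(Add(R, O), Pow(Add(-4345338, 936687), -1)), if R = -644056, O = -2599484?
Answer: Rational(1081180, 1136217) ≈ 0.95156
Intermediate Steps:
Mul(Add(R, O), Pow(Add(-4345338, 936687), -1)) = Mul(Add(-644056, -2599484), Pow(Add(-4345338, 936687), -1)) = Mul(-3243540, Pow(-3408651, -1)) = Mul(-3243540, Rational(-1, 3408651)) = Rational(1081180, 1136217)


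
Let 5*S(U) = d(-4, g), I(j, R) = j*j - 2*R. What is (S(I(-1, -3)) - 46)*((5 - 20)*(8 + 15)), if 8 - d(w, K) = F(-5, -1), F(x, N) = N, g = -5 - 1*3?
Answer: 15249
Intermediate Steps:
I(j, R) = j² - 2*R
g = -8 (g = -5 - 3 = -8)
d(w, K) = 9 (d(w, K) = 8 - 1*(-1) = 8 + 1 = 9)
S(U) = 9/5 (S(U) = (⅕)*9 = 9/5)
(S(I(-1, -3)) - 46)*((5 - 20)*(8 + 15)) = (9/5 - 46)*((5 - 20)*(8 + 15)) = -(-663)*23 = -221/5*(-345) = 15249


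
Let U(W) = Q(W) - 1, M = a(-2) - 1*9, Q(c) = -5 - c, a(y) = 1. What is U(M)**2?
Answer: 4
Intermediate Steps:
M = -8 (M = 1 - 1*9 = 1 - 9 = -8)
U(W) = -6 - W (U(W) = (-5 - W) - 1 = -6 - W)
U(M)**2 = (-6 - 1*(-8))**2 = (-6 + 8)**2 = 2**2 = 4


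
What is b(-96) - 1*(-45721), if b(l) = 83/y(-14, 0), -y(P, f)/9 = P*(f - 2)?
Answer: 11521609/252 ≈ 45721.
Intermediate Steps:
y(P, f) = -9*P*(-2 + f) (y(P, f) = -9*P*(f - 2) = -9*P*(-2 + f))
b(l) = -83/252 (b(l) = 83/((9*(-14)*(2 - 1*0))) = 83/((9*(-14)*(2 + 0))) = 83/((9*(-14)*2)) = 83/(-252) = 83*(-1/252) = -83/252)
b(-96) - 1*(-45721) = -83/252 - 1*(-45721) = -83/252 + 45721 = 11521609/252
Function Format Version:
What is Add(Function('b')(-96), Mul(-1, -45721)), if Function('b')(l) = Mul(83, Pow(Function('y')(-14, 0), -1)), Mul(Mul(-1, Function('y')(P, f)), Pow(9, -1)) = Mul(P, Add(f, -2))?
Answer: Rational(11521609, 252) ≈ 45721.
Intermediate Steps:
Function('y')(P, f) = Mul(-9, P, Add(-2, f)) (Function('y')(P, f) = Mul(-9, Mul(P, Add(f, -2))) = Mul(-9, Mul(P, Add(-2, f))) = Mul(-9, P, Add(-2, f)))
Function('b')(l) = Rational(-83, 252) (Function('b')(l) = Mul(83, Pow(Mul(9, -14, Add(2, Mul(-1, 0))), -1)) = Mul(83, Pow(Mul(9, -14, Add(2, 0)), -1)) = Mul(83, Pow(Mul(9, -14, 2), -1)) = Mul(83, Pow(-252, -1)) = Mul(83, Rational(-1, 252)) = Rational(-83, 252))
Add(Function('b')(-96), Mul(-1, -45721)) = Add(Rational(-83, 252), Mul(-1, -45721)) = Add(Rational(-83, 252), 45721) = Rational(11521609, 252)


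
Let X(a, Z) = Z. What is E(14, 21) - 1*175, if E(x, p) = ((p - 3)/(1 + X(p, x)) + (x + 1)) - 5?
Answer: -819/5 ≈ -163.80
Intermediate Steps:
E(x, p) = -4 + x + (-3 + p)/(1 + x) (E(x, p) = ((p - 3)/(1 + x) + (x + 1)) - 5 = ((-3 + p)/(1 + x) + (1 + x)) - 5 = (1 + x + (-3 + p)/(1 + x)) - 5 = -4 + x + (-3 + p)/(1 + x))
E(14, 21) - 1*175 = (-7 + 21 + 14**2 - 3*14)/(1 + 14) - 1*175 = (-7 + 21 + 196 - 42)/15 - 175 = (1/15)*168 - 175 = 56/5 - 175 = -819/5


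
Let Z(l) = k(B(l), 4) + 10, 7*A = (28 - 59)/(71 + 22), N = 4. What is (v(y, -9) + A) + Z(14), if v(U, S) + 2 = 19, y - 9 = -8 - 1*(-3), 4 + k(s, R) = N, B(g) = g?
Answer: 566/21 ≈ 26.952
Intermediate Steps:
k(s, R) = 0 (k(s, R) = -4 + 4 = 0)
y = 4 (y = 9 + (-8 - 1*(-3)) = 9 + (-8 + 3) = 9 - 5 = 4)
v(U, S) = 17 (v(U, S) = -2 + 19 = 17)
A = -1/21 (A = ((28 - 59)/(71 + 22))/7 = (-31/93)/7 = (-31*1/93)/7 = (⅐)*(-⅓) = -1/21 ≈ -0.047619)
Z(l) = 10 (Z(l) = 0 + 10 = 10)
(v(y, -9) + A) + Z(14) = (17 - 1/21) + 10 = 356/21 + 10 = 566/21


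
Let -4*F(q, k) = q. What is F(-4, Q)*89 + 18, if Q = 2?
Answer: 107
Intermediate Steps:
F(q, k) = -q/4
F(-4, Q)*89 + 18 = -1/4*(-4)*89 + 18 = 1*89 + 18 = 89 + 18 = 107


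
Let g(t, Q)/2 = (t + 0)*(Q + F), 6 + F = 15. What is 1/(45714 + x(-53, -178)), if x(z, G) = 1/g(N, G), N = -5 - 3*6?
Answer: 7774/355380637 ≈ 2.1875e-5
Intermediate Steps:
F = 9 (F = -6 + 15 = 9)
N = -23 (N = -5 - 18 = -23)
g(t, Q) = 2*t*(9 + Q) (g(t, Q) = 2*((t + 0)*(Q + 9)) = 2*(t*(9 + Q)) = 2*t*(9 + Q))
x(z, G) = 1/(-414 - 46*G) (x(z, G) = 1/(2*(-23)*(9 + G)) = 1/(-414 - 46*G))
1/(45714 + x(-53, -178)) = 1/(45714 - 1/(414 + 46*(-178))) = 1/(45714 - 1/(414 - 8188)) = 1/(45714 - 1/(-7774)) = 1/(45714 - 1*(-1/7774)) = 1/(45714 + 1/7774) = 1/(355380637/7774) = 7774/355380637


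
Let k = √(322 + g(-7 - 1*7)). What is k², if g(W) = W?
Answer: 308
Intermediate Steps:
k = 2*√77 (k = √(322 + (-7 - 1*7)) = √(322 + (-7 - 7)) = √(322 - 14) = √308 = 2*√77 ≈ 17.550)
k² = (2*√77)² = 308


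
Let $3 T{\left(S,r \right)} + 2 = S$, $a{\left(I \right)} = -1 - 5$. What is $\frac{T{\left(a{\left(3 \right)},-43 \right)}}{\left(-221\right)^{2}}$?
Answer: $- \frac{8}{146523} \approx -5.4599 \cdot 10^{-5}$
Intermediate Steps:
$a{\left(I \right)} = -6$ ($a{\left(I \right)} = -1 - 5 = -6$)
$T{\left(S,r \right)} = - \frac{2}{3} + \frac{S}{3}$
$\frac{T{\left(a{\left(3 \right)},-43 \right)}}{\left(-221\right)^{2}} = \frac{- \frac{2}{3} + \frac{1}{3} \left(-6\right)}{\left(-221\right)^{2}} = \frac{- \frac{2}{3} - 2}{48841} = \left(- \frac{8}{3}\right) \frac{1}{48841} = - \frac{8}{146523}$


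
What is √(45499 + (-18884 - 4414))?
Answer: 149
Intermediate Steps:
√(45499 + (-18884 - 4414)) = √(45499 - 23298) = √22201 = 149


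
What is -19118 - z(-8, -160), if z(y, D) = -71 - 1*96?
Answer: -18951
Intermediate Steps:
z(y, D) = -167 (z(y, D) = -71 - 96 = -167)
-19118 - z(-8, -160) = -19118 - 1*(-167) = -19118 + 167 = -18951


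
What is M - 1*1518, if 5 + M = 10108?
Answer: 8585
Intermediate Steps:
M = 10103 (M = -5 + 10108 = 10103)
M - 1*1518 = 10103 - 1*1518 = 10103 - 1518 = 8585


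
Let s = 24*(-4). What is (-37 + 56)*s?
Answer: -1824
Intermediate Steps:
s = -96
(-37 + 56)*s = (-37 + 56)*(-96) = 19*(-96) = -1824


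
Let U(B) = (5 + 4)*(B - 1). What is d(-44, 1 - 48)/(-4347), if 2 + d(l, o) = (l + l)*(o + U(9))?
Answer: 734/1449 ≈ 0.50656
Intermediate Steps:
U(B) = -9 + 9*B (U(B) = 9*(-1 + B) = -9 + 9*B)
d(l, o) = -2 + 2*l*(72 + o) (d(l, o) = -2 + (l + l)*(o + (-9 + 9*9)) = -2 + (2*l)*(o + (-9 + 81)) = -2 + (2*l)*(o + 72) = -2 + (2*l)*(72 + o) = -2 + 2*l*(72 + o))
d(-44, 1 - 48)/(-4347) = (-2 + 144*(-44) + 2*(-44)*(1 - 48))/(-4347) = (-2 - 6336 + 2*(-44)*(-47))*(-1/4347) = (-2 - 6336 + 4136)*(-1/4347) = -2202*(-1/4347) = 734/1449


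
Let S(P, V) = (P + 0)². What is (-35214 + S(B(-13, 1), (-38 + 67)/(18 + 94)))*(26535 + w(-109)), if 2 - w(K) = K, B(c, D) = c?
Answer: -933809070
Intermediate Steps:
w(K) = 2 - K
S(P, V) = P²
(-35214 + S(B(-13, 1), (-38 + 67)/(18 + 94)))*(26535 + w(-109)) = (-35214 + (-13)²)*(26535 + (2 - 1*(-109))) = (-35214 + 169)*(26535 + (2 + 109)) = -35045*(26535 + 111) = -35045*26646 = -933809070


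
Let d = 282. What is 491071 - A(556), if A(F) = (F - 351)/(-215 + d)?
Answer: 32901552/67 ≈ 4.9107e+5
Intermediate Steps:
A(F) = -351/67 + F/67 (A(F) = (F - 351)/(-215 + 282) = (-351 + F)/67 = (-351 + F)*(1/67) = -351/67 + F/67)
491071 - A(556) = 491071 - (-351/67 + (1/67)*556) = 491071 - (-351/67 + 556/67) = 491071 - 1*205/67 = 491071 - 205/67 = 32901552/67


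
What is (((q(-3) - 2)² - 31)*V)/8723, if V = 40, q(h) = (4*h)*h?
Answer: 45000/8723 ≈ 5.1588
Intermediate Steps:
q(h) = 4*h²
(((q(-3) - 2)² - 31)*V)/8723 = (((4*(-3)² - 2)² - 31)*40)/8723 = (((4*9 - 2)² - 31)*40)*(1/8723) = (((36 - 2)² - 31)*40)*(1/8723) = ((34² - 31)*40)*(1/8723) = ((1156 - 31)*40)*(1/8723) = (1125*40)*(1/8723) = 45000*(1/8723) = 45000/8723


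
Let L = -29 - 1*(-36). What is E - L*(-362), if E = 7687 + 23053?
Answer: 33274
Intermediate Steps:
E = 30740
L = 7 (L = -29 + 36 = 7)
E - L*(-362) = 30740 - 7*(-362) = 30740 - 1*(-2534) = 30740 + 2534 = 33274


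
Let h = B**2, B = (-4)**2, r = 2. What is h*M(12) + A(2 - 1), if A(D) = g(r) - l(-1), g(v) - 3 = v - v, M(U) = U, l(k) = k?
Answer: 3076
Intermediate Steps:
B = 16
g(v) = 3 (g(v) = 3 + (v - v) = 3 + 0 = 3)
A(D) = 4 (A(D) = 3 - 1*(-1) = 3 + 1 = 4)
h = 256 (h = 16**2 = 256)
h*M(12) + A(2 - 1) = 256*12 + 4 = 3072 + 4 = 3076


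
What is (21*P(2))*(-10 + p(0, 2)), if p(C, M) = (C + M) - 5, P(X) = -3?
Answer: 819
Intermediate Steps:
p(C, M) = -5 + C + M
(21*P(2))*(-10 + p(0, 2)) = (21*(-3))*(-10 + (-5 + 0 + 2)) = -63*(-10 - 3) = -63*(-13) = 819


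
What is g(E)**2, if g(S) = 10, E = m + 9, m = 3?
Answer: 100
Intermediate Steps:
E = 12 (E = 3 + 9 = 12)
g(E)**2 = 10**2 = 100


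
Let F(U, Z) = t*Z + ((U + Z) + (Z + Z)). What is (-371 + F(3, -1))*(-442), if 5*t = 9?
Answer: 823888/5 ≈ 1.6478e+5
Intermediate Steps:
t = 9/5 (t = (1/5)*9 = 9/5 ≈ 1.8000)
F(U, Z) = U + 24*Z/5 (F(U, Z) = 9*Z/5 + ((U + Z) + (Z + Z)) = 9*Z/5 + ((U + Z) + 2*Z) = 9*Z/5 + (U + 3*Z) = U + 24*Z/5)
(-371 + F(3, -1))*(-442) = (-371 + (3 + (24/5)*(-1)))*(-442) = (-371 + (3 - 24/5))*(-442) = (-371 - 9/5)*(-442) = -1864/5*(-442) = 823888/5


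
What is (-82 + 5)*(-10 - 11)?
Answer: 1617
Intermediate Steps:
(-82 + 5)*(-10 - 11) = -77*(-21) = 1617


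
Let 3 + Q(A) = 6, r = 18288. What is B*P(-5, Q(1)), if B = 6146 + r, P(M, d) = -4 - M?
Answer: 24434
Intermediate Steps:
Q(A) = 3 (Q(A) = -3 + 6 = 3)
B = 24434 (B = 6146 + 18288 = 24434)
B*P(-5, Q(1)) = 24434*(-4 - 1*(-5)) = 24434*(-4 + 5) = 24434*1 = 24434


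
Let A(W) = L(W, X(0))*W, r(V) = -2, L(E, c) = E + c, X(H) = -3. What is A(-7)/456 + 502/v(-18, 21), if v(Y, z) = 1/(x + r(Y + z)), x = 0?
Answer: -228877/228 ≈ -1003.8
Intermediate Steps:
v(Y, z) = -1/2 (v(Y, z) = 1/(0 - 2) = 1/(-2) = -1/2)
A(W) = W*(-3 + W) (A(W) = (W - 3)*W = (-3 + W)*W = W*(-3 + W))
A(-7)/456 + 502/v(-18, 21) = -7*(-3 - 7)/456 + 502/(-1/2) = -7*(-10)*(1/456) + 502*(-2) = 70*(1/456) - 1004 = 35/228 - 1004 = -228877/228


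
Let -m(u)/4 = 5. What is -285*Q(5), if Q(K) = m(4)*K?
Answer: 28500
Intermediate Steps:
m(u) = -20 (m(u) = -4*5 = -20)
Q(K) = -20*K
-285*Q(5) = -(-5700)*5 = -285*(-100) = 28500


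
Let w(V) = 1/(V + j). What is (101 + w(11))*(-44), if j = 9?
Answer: -22231/5 ≈ -4446.2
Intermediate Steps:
w(V) = 1/(9 + V) (w(V) = 1/(V + 9) = 1/(9 + V))
(101 + w(11))*(-44) = (101 + 1/(9 + 11))*(-44) = (101 + 1/20)*(-44) = (2021/20)*(-44) = -22231/5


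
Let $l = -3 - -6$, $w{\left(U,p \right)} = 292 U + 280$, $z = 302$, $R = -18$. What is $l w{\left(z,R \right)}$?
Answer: $265392$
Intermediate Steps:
$w{\left(U,p \right)} = 280 + 292 U$
$l = 3$ ($l = -3 + 6 = 3$)
$l w{\left(z,R \right)} = 3 \left(280 + 292 \cdot 302\right) = 3 \left(280 + 88184\right) = 3 \cdot 88464 = 265392$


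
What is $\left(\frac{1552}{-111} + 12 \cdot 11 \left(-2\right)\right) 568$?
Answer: $- \frac{17526208}{111} \approx -1.5789 \cdot 10^{5}$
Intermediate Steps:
$\left(\frac{1552}{-111} + 12 \cdot 11 \left(-2\right)\right) 568 = \left(1552 \left(- \frac{1}{111}\right) + 132 \left(-2\right)\right) 568 = \left(- \frac{1552}{111} - 264\right) 568 = \left(- \frac{30856}{111}\right) 568 = - \frac{17526208}{111}$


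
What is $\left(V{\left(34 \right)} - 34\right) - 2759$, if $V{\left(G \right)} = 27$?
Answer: $-2766$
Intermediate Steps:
$\left(V{\left(34 \right)} - 34\right) - 2759 = \left(27 - 34\right) - 2759 = -7 - 2759 = -2766$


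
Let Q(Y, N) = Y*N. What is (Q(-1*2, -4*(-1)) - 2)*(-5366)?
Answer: 53660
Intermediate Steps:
Q(Y, N) = N*Y
(Q(-1*2, -4*(-1)) - 2)*(-5366) = ((-4*(-1))*(-1*2) - 2)*(-5366) = (4*(-2) - 2)*(-5366) = (-8 - 2)*(-5366) = -10*(-5366) = 53660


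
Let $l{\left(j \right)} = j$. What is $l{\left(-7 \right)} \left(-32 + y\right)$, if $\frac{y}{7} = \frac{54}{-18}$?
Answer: $371$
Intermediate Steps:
$y = -21$ ($y = 7 \frac{54}{-18} = 7 \cdot 54 \left(- \frac{1}{18}\right) = 7 \left(-3\right) = -21$)
$l{\left(-7 \right)} \left(-32 + y\right) = - 7 \left(-32 - 21\right) = \left(-7\right) \left(-53\right) = 371$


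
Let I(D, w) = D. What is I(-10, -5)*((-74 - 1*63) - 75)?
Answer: 2120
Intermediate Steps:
I(-10, -5)*((-74 - 1*63) - 75) = -10*((-74 - 1*63) - 75) = -10*((-74 - 63) - 75) = -10*(-137 - 75) = -10*(-212) = 2120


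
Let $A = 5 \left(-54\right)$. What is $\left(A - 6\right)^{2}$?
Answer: $76176$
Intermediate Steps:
$A = -270$
$\left(A - 6\right)^{2} = \left(-270 - 6\right)^{2} = \left(-276\right)^{2} = 76176$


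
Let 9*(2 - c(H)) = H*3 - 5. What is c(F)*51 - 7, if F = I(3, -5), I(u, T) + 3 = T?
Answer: 778/3 ≈ 259.33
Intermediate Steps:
I(u, T) = -3 + T
F = -8 (F = -3 - 5 = -8)
c(H) = 23/9 - H/3 (c(H) = 2 - (H*3 - 5)/9 = 2 - (3*H - 5)/9 = 2 - (-5 + 3*H)/9 = 2 + (5/9 - H/3) = 23/9 - H/3)
c(F)*51 - 7 = (23/9 - ⅓*(-8))*51 - 7 = (23/9 + 8/3)*51 - 7 = (47/9)*51 - 7 = 799/3 - 7 = 778/3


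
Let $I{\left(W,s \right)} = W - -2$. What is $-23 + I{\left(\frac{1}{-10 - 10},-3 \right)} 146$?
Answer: $\frac{2617}{10} \approx 261.7$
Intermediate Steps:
$I{\left(W,s \right)} = 2 + W$ ($I{\left(W,s \right)} = W + 2 = 2 + W$)
$-23 + I{\left(\frac{1}{-10 - 10},-3 \right)} 146 = -23 + \left(2 + \frac{1}{-10 - 10}\right) 146 = -23 + \left(2 + \frac{1}{-20}\right) 146 = -23 + \left(2 - \frac{1}{20}\right) 146 = -23 + \frac{39}{20} \cdot 146 = -23 + \frac{2847}{10} = \frac{2617}{10}$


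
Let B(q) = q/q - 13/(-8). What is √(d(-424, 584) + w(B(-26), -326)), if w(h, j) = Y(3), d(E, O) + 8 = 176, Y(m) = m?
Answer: 3*√19 ≈ 13.077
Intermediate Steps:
B(q) = 21/8 (B(q) = 1 - 13*(-⅛) = 1 + 13/8 = 21/8)
d(E, O) = 168 (d(E, O) = -8 + 176 = 168)
w(h, j) = 3
√(d(-424, 584) + w(B(-26), -326)) = √(168 + 3) = √171 = 3*√19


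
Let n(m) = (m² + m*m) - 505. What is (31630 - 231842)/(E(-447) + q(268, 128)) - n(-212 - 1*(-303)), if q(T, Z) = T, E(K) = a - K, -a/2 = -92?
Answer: -14635455/899 ≈ -16280.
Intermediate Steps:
a = 184 (a = -2*(-92) = 184)
n(m) = -505 + 2*m² (n(m) = (m² + m²) - 505 = 2*m² - 505 = -505 + 2*m²)
E(K) = 184 - K
(31630 - 231842)/(E(-447) + q(268, 128)) - n(-212 - 1*(-303)) = (31630 - 231842)/((184 - 1*(-447)) + 268) - (-505 + 2*(-212 - 1*(-303))²) = -200212/((184 + 447) + 268) - (-505 + 2*(-212 + 303)²) = -200212/(631 + 268) - (-505 + 2*91²) = -200212/899 - (-505 + 2*8281) = -200212*1/899 - (-505 + 16562) = -200212/899 - 1*16057 = -200212/899 - 16057 = -14635455/899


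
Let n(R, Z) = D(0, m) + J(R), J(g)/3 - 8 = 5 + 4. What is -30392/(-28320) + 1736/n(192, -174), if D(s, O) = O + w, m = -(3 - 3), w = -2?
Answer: 904513/24780 ≈ 36.502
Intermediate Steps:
J(g) = 51 (J(g) = 24 + 3*(5 + 4) = 24 + 3*9 = 24 + 27 = 51)
m = 0 (m = -1*0 = 0)
D(s, O) = -2 + O (D(s, O) = O - 2 = -2 + O)
n(R, Z) = 49 (n(R, Z) = (-2 + 0) + 51 = -2 + 51 = 49)
-30392/(-28320) + 1736/n(192, -174) = -30392/(-28320) + 1736/49 = -30392*(-1/28320) + 1736*(1/49) = 3799/3540 + 248/7 = 904513/24780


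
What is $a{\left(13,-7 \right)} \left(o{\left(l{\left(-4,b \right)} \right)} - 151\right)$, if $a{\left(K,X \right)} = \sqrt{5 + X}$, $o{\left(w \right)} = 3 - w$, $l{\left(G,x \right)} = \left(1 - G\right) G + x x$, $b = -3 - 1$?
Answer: $- 144 i \sqrt{2} \approx - 203.65 i$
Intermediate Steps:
$b = -4$
$l{\left(G,x \right)} = x^{2} + G \left(1 - G\right)$ ($l{\left(G,x \right)} = G \left(1 - G\right) + x^{2} = x^{2} + G \left(1 - G\right)$)
$a{\left(13,-7 \right)} \left(o{\left(l{\left(-4,b \right)} \right)} - 151\right) = \sqrt{5 - 7} \left(\left(3 - \left(-4 + \left(-4\right)^{2} - \left(-4\right)^{2}\right)\right) - 151\right) = \sqrt{-2} \left(\left(3 - \left(-4 + 16 - 16\right)\right) - 151\right) = i \sqrt{2} \left(\left(3 - \left(-4 + 16 - 16\right)\right) - 151\right) = i \sqrt{2} \left(\left(3 - -4\right) - 151\right) = i \sqrt{2} \left(\left(3 + 4\right) - 151\right) = i \sqrt{2} \left(7 - 151\right) = i \sqrt{2} \left(-144\right) = - 144 i \sqrt{2}$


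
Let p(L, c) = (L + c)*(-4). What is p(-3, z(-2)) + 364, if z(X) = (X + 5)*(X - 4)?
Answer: 448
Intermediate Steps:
z(X) = (-4 + X)*(5 + X) (z(X) = (5 + X)*(-4 + X) = (-4 + X)*(5 + X))
p(L, c) = -4*L - 4*c
p(-3, z(-2)) + 364 = (-4*(-3) - 4*(-20 - 2 + (-2)²)) + 364 = (12 - 4*(-20 - 2 + 4)) + 364 = (12 - 4*(-18)) + 364 = (12 + 72) + 364 = 84 + 364 = 448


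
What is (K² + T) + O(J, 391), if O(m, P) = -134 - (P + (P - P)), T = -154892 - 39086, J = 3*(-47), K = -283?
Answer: -114414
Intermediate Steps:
J = -141
T = -193978
O(m, P) = -134 - P (O(m, P) = -134 - (P + 0) = -134 - P)
(K² + T) + O(J, 391) = ((-283)² - 193978) + (-134 - 1*391) = (80089 - 193978) + (-134 - 391) = -113889 - 525 = -114414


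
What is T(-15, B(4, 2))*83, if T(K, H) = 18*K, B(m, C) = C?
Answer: -22410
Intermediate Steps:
T(-15, B(4, 2))*83 = (18*(-15))*83 = -270*83 = -22410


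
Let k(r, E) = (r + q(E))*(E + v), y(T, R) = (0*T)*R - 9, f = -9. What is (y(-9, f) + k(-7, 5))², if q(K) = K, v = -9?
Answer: 1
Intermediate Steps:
y(T, R) = -9 (y(T, R) = 0*R - 9 = 0 - 9 = -9)
k(r, E) = (-9 + E)*(E + r) (k(r, E) = (r + E)*(E - 9) = (E + r)*(-9 + E) = (-9 + E)*(E + r))
(y(-9, f) + k(-7, 5))² = (-9 + (5² - 9*5 - 9*(-7) + 5*(-7)))² = (-9 + (25 - 45 + 63 - 35))² = (-9 + 8)² = (-1)² = 1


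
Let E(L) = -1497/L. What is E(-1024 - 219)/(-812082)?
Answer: -499/336472642 ≈ -1.4830e-6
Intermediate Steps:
E(-1024 - 219)/(-812082) = -1497/(-1024 - 219)/(-812082) = -1497/(-1243)*(-1/812082) = -1497*(-1/1243)*(-1/812082) = (1497/1243)*(-1/812082) = -499/336472642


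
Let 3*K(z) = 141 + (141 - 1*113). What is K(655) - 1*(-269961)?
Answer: 810052/3 ≈ 2.7002e+5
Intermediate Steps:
K(z) = 169/3 (K(z) = (141 + (141 - 1*113))/3 = (141 + (141 - 113))/3 = (141 + 28)/3 = (⅓)*169 = 169/3)
K(655) - 1*(-269961) = 169/3 - 1*(-269961) = 169/3 + 269961 = 810052/3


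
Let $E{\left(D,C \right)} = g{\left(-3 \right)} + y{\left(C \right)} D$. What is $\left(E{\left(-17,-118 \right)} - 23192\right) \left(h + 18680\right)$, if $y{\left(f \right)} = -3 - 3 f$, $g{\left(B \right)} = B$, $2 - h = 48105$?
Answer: $858033526$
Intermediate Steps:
$h = -48103$ ($h = 2 - 48105 = -48103$)
$E{\left(D,C \right)} = -3 + D \left(-3 - 3 C\right)$ ($E{\left(D,C \right)} = -3 + \left(-3 - 3 C\right) D = -3 + D \left(-3 - 3 C\right)$)
$\left(E{\left(-17,-118 \right)} - 23192\right) \left(h + 18680\right) = \left(\left(-3 - - 51 \left(1 - 118\right)\right) - 23192\right) \left(-48103 + 18680\right) = \left(\left(-3 - \left(-51\right) \left(-117\right)\right) - 23192\right) \left(-29423\right) = \left(\left(-3 - 5967\right) - 23192\right) \left(-29423\right) = \left(-5970 - 23192\right) \left(-29423\right) = \left(-29162\right) \left(-29423\right) = 858033526$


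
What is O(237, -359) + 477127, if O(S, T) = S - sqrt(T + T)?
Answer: 477364 - I*sqrt(718) ≈ 4.7736e+5 - 26.796*I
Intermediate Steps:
O(S, T) = S - sqrt(2)*sqrt(T) (O(S, T) = S - sqrt(2*T) = S - sqrt(2)*sqrt(T))
O(237, -359) + 477127 = (237 - sqrt(2)*sqrt(-359)) + 477127 = (237 - sqrt(2)*I*sqrt(359)) + 477127 = (237 - I*sqrt(718)) + 477127 = 477364 - I*sqrt(718)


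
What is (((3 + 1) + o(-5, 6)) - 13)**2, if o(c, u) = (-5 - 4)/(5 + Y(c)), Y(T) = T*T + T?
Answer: 54756/625 ≈ 87.610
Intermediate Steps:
Y(T) = T + T**2 (Y(T) = T**2 + T = T + T**2)
o(c, u) = -9/(5 + c*(1 + c)) (o(c, u) = (-5 - 4)/(5 + c*(1 + c)) = -9/(5 + c*(1 + c)))
(((3 + 1) + o(-5, 6)) - 13)**2 = (((3 + 1) - 9/(5 - 5*(1 - 5))) - 13)**2 = ((4 - 9/(5 - 5*(-4))) - 13)**2 = ((4 - 9/(5 + 20)) - 13)**2 = ((4 - 9/25) - 13)**2 = (91/25 - 13)**2 = (-234/25)**2 = 54756/625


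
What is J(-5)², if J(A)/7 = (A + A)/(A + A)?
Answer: 49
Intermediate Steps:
J(A) = 7 (J(A) = 7*((A + A)/(A + A)) = 7*((2*A)/((2*A))) = 7*((2*A)*(1/(2*A))) = 7*1 = 7)
J(-5)² = 7² = 49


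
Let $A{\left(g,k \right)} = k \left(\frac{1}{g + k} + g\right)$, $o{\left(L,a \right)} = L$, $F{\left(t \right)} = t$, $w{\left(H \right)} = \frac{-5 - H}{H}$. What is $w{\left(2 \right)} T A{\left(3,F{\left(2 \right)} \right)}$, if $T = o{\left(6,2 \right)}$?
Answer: $- \frac{672}{5} \approx -134.4$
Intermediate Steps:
$w{\left(H \right)} = \frac{-5 - H}{H}$
$A{\left(g,k \right)} = k \left(g + \frac{1}{g + k}\right)$
$T = 6$
$w{\left(2 \right)} T A{\left(3,F{\left(2 \right)} \right)} = \frac{-5 - 2}{2} \cdot 6 \frac{2 \left(1 + 3^{2} + 3 \cdot 2\right)}{3 + 2} = \frac{-5 - 2}{2} \cdot 6 \frac{2 \left(1 + 9 + 6\right)}{5} = \frac{1}{2} \left(-7\right) 6 \cdot 2 \cdot \frac{1}{5} \cdot 16 = \left(- \frac{7}{2}\right) 6 \cdot \frac{32}{5} = \left(-21\right) \frac{32}{5} = - \frac{672}{5}$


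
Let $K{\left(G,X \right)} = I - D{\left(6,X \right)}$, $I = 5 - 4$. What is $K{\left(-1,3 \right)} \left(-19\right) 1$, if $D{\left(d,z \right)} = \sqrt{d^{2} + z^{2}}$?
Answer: $-19 + 57 \sqrt{5} \approx 108.46$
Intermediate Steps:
$I = 1$ ($I = 5 - 4 = 1$)
$K{\left(G,X \right)} = 1 - \sqrt{36 + X^{2}}$ ($K{\left(G,X \right)} = 1 - \sqrt{6^{2} + X^{2}} = 1 - \sqrt{36 + X^{2}}$)
$K{\left(-1,3 \right)} \left(-19\right) 1 = \left(1 - \sqrt{36 + 3^{2}}\right) \left(-19\right) 1 = \left(1 - \sqrt{36 + 9}\right) \left(-19\right) 1 = \left(1 - \sqrt{45}\right) \left(-19\right) 1 = \left(1 - 3 \sqrt{5}\right) \left(-19\right) 1 = \left(-19 + 57 \sqrt{5}\right) 1 = -19 + 57 \sqrt{5}$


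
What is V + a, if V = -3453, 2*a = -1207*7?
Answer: -15355/2 ≈ -7677.5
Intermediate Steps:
a = -8449/2 (a = (-1207*7)/2 = (½)*(-8449) = -8449/2 ≈ -4224.5)
V + a = -3453 - 8449/2 = -15355/2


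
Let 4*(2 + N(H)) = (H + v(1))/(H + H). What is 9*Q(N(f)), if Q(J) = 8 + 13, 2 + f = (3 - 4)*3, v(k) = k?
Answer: 189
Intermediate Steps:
f = -5 (f = -2 + (3 - 4)*3 = -2 - 1*3 = -2 - 3 = -5)
N(H) = -2 + (1 + H)/(8*H) (N(H) = -2 + ((H + 1)/(H + H))/4 = -2 + ((1 + H)/((2*H)))/4 = -2 + ((1 + H)*(1/(2*H)))/4 = -2 + ((1 + H)/(2*H))/4 = -2 + (1 + H)/(8*H))
Q(J) = 21
9*Q(N(f)) = 9*21 = 189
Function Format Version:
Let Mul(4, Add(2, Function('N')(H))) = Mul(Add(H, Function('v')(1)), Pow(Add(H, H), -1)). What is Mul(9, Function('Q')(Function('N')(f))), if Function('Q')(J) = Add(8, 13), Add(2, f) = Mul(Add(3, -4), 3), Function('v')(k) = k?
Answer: 189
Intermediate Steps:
f = -5 (f = Add(-2, Mul(Add(3, -4), 3)) = Add(-2, Mul(-1, 3)) = Add(-2, -3) = -5)
Function('N')(H) = Add(-2, Mul(Rational(1, 8), Pow(H, -1), Add(1, H))) (Function('N')(H) = Add(-2, Mul(Rational(1, 4), Mul(Add(H, 1), Pow(Add(H, H), -1)))) = Add(-2, Mul(Rational(1, 4), Mul(Add(1, H), Pow(Mul(2, H), -1)))) = Add(-2, Mul(Rational(1, 4), Mul(Add(1, H), Mul(Rational(1, 2), Pow(H, -1))))) = Add(-2, Mul(Rational(1, 4), Mul(Rational(1, 2), Pow(H, -1), Add(1, H)))) = Add(-2, Mul(Rational(1, 8), Pow(H, -1), Add(1, H))))
Function('Q')(J) = 21
Mul(9, Function('Q')(Function('N')(f))) = Mul(9, 21) = 189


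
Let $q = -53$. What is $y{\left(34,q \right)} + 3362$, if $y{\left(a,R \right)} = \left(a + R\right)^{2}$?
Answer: $3723$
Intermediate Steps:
$y{\left(a,R \right)} = \left(R + a\right)^{2}$
$y{\left(34,q \right)} + 3362 = \left(-53 + 34\right)^{2} + 3362 = \left(-19\right)^{2} + 3362 = 361 + 3362 = 3723$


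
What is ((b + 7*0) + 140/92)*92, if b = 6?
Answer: 692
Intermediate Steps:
((b + 7*0) + 140/92)*92 = ((6 + 7*0) + 140/92)*92 = ((6 + 0) + 140*(1/92))*92 = (6 + 35/23)*92 = (173/23)*92 = 692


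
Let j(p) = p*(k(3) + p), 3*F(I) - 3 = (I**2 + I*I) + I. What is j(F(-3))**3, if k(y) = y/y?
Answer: 74088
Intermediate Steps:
k(y) = 1
F(I) = 1 + I/3 + 2*I**2/3 (F(I) = 1 + ((I**2 + I*I) + I)/3 = 1 + ((I**2 + I**2) + I)/3 = 1 + (2*I**2 + I)/3 = 1 + (I + 2*I**2)/3 = 1 + (I/3 + 2*I**2/3) = 1 + I/3 + 2*I**2/3)
j(p) = p*(1 + p)
j(F(-3))**3 = ((1 + (1/3)*(-3) + (2/3)*(-3)**2)*(1 + (1 + (1/3)*(-3) + (2/3)*(-3)**2)))**3 = ((1 - 1 + (2/3)*9)*(1 + (1 - 1 + (2/3)*9)))**3 = ((1 - 1 + 6)*(1 + (1 - 1 + 6)))**3 = (6*(1 + 6))**3 = (6*7)**3 = 42**3 = 74088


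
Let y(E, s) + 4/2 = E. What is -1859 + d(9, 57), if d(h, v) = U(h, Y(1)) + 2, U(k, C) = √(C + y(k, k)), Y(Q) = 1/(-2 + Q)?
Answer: -1857 + √6 ≈ -1854.6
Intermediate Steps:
y(E, s) = -2 + E
U(k, C) = √(-2 + C + k) (U(k, C) = √(C + (-2 + k)) = √(-2 + C + k))
d(h, v) = 2 + √(-3 + h) (d(h, v) = √(-2 + 1/(-2 + 1) + h) + 2 = √(-2 + 1/(-1) + h) + 2 = √(-2 - 1 + h) + 2 = √(-3 + h) + 2 = 2 + √(-3 + h))
-1859 + d(9, 57) = -1859 + (2 + √(-3 + 9)) = -1859 + (2 + √6) = -1857 + √6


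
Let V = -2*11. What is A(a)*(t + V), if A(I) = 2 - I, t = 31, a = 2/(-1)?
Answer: 36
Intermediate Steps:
a = -2 (a = 2*(-1) = -2)
V = -22
A(a)*(t + V) = (2 - 1*(-2))*(31 - 22) = (2 + 2)*9 = 4*9 = 36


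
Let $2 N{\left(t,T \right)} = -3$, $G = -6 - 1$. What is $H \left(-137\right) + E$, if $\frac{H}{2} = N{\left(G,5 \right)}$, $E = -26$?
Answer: $385$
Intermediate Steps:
$G = -7$ ($G = -6 - 1 = -7$)
$N{\left(t,T \right)} = - \frac{3}{2}$ ($N{\left(t,T \right)} = \frac{1}{2} \left(-3\right) = - \frac{3}{2}$)
$H = -3$ ($H = 2 \left(- \frac{3}{2}\right) = -3$)
$H \left(-137\right) + E = \left(-3\right) \left(-137\right) - 26 = 411 - 26 = 385$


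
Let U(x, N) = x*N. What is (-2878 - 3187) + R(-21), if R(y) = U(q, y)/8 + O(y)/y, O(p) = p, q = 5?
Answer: -48617/8 ≈ -6077.1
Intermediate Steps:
U(x, N) = N*x
R(y) = 1 + 5*y/8 (R(y) = (y*5)/8 + y/y = (5*y)*(1/8) + 1 = 5*y/8 + 1 = 1 + 5*y/8)
(-2878 - 3187) + R(-21) = (-2878 - 3187) + (1 + (5/8)*(-21)) = -6065 + (1 - 105/8) = -6065 - 97/8 = -48617/8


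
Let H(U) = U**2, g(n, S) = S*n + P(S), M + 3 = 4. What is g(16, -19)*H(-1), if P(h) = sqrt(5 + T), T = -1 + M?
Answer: -304 + sqrt(5) ≈ -301.76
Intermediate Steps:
M = 1 (M = -3 + 4 = 1)
T = 0 (T = -1 + 1 = 0)
P(h) = sqrt(5) (P(h) = sqrt(5 + 0) = sqrt(5))
g(n, S) = sqrt(5) + S*n (g(n, S) = S*n + sqrt(5) = sqrt(5) + S*n)
g(16, -19)*H(-1) = (sqrt(5) - 19*16)*(-1)**2 = (sqrt(5) - 304)*1 = (-304 + sqrt(5))*1 = -304 + sqrt(5)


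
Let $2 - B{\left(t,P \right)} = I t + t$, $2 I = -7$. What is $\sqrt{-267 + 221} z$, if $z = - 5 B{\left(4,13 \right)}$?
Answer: $- 60 i \sqrt{46} \approx - 406.94 i$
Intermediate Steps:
$I = - \frac{7}{2}$ ($I = \frac{1}{2} \left(-7\right) = - \frac{7}{2} \approx -3.5$)
$B{\left(t,P \right)} = 2 + \frac{5 t}{2}$ ($B{\left(t,P \right)} = 2 - \left(- \frac{7 t}{2} + t\right) = 2 - - \frac{5 t}{2} = 2 + \frac{5 t}{2}$)
$z = -60$ ($z = - 5 \left(2 + \frac{5}{2} \cdot 4\right) = - 5 \left(2 + 10\right) = \left(-5\right) 12 = -60$)
$\sqrt{-267 + 221} z = \sqrt{-267 + 221} \left(-60\right) = \sqrt{-46} \left(-60\right) = i \sqrt{46} \left(-60\right) = - 60 i \sqrt{46}$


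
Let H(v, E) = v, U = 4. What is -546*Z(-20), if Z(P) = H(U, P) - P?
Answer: -13104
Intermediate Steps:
Z(P) = 4 - P
-546*Z(-20) = -546*(4 - 1*(-20)) = -546*(4 + 20) = -546*24 = -13104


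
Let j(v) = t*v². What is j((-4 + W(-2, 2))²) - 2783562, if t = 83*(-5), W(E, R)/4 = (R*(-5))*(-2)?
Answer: -13848086602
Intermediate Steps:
W(E, R) = 40*R (W(E, R) = 4*((R*(-5))*(-2)) = 4*(-5*R*(-2)) = 4*(10*R) = 40*R)
t = -415
j(v) = -415*v²
j((-4 + W(-2, 2))²) - 2783562 = -415*(-4 + 40*2)⁴ - 2783562 = -415*(-4 + 80)⁴ - 2783562 = -415*(76²)² - 2783562 = -415*5776² - 2783562 = -415*33362176 - 2783562 = -13845303040 - 2783562 = -13848086602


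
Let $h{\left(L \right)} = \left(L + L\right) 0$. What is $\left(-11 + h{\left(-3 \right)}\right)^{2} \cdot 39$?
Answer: $4719$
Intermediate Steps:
$h{\left(L \right)} = 0$ ($h{\left(L \right)} = 2 L 0 = 0$)
$\left(-11 + h{\left(-3 \right)}\right)^{2} \cdot 39 = \left(-11 + 0\right)^{2} \cdot 39 = \left(-11\right)^{2} \cdot 39 = 121 \cdot 39 = 4719$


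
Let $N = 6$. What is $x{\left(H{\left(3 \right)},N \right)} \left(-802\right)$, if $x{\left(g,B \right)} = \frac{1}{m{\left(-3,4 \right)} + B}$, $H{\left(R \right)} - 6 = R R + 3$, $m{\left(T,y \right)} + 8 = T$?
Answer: $\frac{802}{5} \approx 160.4$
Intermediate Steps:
$m{\left(T,y \right)} = -8 + T$
$H{\left(R \right)} = 9 + R^{2}$ ($H{\left(R \right)} = 6 + \left(R R + 3\right) = 6 + \left(R^{2} + 3\right) = 6 + \left(3 + R^{2}\right) = 9 + R^{2}$)
$x{\left(g,B \right)} = \frac{1}{-11 + B}$ ($x{\left(g,B \right)} = \frac{1}{\left(-8 - 3\right) + B} = \frac{1}{-11 + B}$)
$x{\left(H{\left(3 \right)},N \right)} \left(-802\right) = \frac{1}{-11 + 6} \left(-802\right) = \frac{1}{-5} \left(-802\right) = \left(- \frac{1}{5}\right) \left(-802\right) = \frac{802}{5}$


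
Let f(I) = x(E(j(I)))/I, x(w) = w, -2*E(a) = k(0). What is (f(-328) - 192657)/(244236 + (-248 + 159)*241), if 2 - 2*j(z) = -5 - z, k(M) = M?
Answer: -192657/222787 ≈ -0.86476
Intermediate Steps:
j(z) = 7/2 + z/2 (j(z) = 1 - (-5 - z)/2 = 1 + (5/2 + z/2) = 7/2 + z/2)
E(a) = 0 (E(a) = -½*0 = 0)
f(I) = 0 (f(I) = 0/I = 0)
(f(-328) - 192657)/(244236 + (-248 + 159)*241) = (0 - 192657)/(244236 + (-248 + 159)*241) = -192657/(244236 - 89*241) = -192657/(244236 - 21449) = -192657/222787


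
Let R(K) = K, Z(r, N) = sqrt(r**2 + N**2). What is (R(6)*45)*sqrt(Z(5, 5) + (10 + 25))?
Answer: 270*sqrt(35 + 5*sqrt(2)) ≈ 1751.3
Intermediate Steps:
Z(r, N) = sqrt(N**2 + r**2)
(R(6)*45)*sqrt(Z(5, 5) + (10 + 25)) = (6*45)*sqrt(sqrt(5**2 + 5**2) + (10 + 25)) = 270*sqrt(sqrt(25 + 25) + 35) = 270*sqrt(sqrt(50) + 35) = 270*sqrt(5*sqrt(2) + 35) = 270*sqrt(35 + 5*sqrt(2))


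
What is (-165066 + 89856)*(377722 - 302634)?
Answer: -5647368480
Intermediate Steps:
(-165066 + 89856)*(377722 - 302634) = -75210*75088 = -5647368480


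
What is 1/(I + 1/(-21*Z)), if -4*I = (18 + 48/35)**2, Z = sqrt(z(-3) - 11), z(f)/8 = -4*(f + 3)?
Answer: -13937044275/1307476818484 - 643125*I*sqrt(11)/1307476818484 ≈ -0.01066 - 1.6314e-6*I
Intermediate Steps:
z(f) = -96 - 32*f (z(f) = 8*(-4*(f + 3)) = 8*(-4*(3 + f)) = 8*(-12 - 4*f) = -96 - 32*f)
Z = I*sqrt(11) (Z = sqrt((-96 - 32*(-3)) - 11) = sqrt((-96 + 96) - 11) = sqrt(0 - 11) = sqrt(-11) = I*sqrt(11) ≈ 3.3166*I)
I = -114921/1225 (I = -(18 + 48/35)**2/4 = -(678/35)**2/4 = -1/4*459684/1225 = -114921/1225 ≈ -93.813)
1/(I + 1/(-21*Z)) = 1/(-114921/1225 + 1/(-21*I*sqrt(11))) = 1/(-114921/1225 + I*sqrt(11)/231)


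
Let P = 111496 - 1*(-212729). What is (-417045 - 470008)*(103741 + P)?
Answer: -379628524198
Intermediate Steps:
P = 324225 (P = 111496 + 212729 = 324225)
(-417045 - 470008)*(103741 + P) = (-417045 - 470008)*(103741 + 324225) = -887053*427966 = -379628524198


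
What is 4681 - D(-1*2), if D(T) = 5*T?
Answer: 4691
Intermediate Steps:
4681 - D(-1*2) = 4681 - 5*(-1*2) = 4681 - 5*(-2) = 4681 - 1*(-10) = 4681 + 10 = 4691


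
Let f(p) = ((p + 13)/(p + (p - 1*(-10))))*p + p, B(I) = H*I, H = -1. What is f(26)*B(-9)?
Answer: 11817/31 ≈ 381.19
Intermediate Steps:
B(I) = -I
f(p) = p + p*(13 + p)/(10 + 2*p) (f(p) = ((13 + p)/(p + (p + 10)))*p + p = ((13 + p)/(p + (10 + p)))*p + p = ((13 + p)/(10 + 2*p))*p + p = p*(13 + p)/(10 + 2*p) + p = p + p*(13 + p)/(10 + 2*p))
f(26)*B(-9) = ((1/2)*26*(23 + 3*26)/(5 + 26))*(-1*(-9)) = ((1/2)*26*(23 + 78)/31)*9 = ((1/2)*26*(1/31)*101)*9 = (1313/31)*9 = 11817/31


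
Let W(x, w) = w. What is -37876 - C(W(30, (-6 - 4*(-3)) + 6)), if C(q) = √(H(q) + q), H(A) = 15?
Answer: -37876 - 3*√3 ≈ -37881.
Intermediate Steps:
C(q) = √(15 + q)
-37876 - C(W(30, (-6 - 4*(-3)) + 6)) = -37876 - √(15 + ((-6 - 4*(-3)) + 6)) = -37876 - √(15 + ((-6 + 12) + 6)) = -37876 - √(15 + (6 + 6)) = -37876 - √(15 + 12) = -37876 - √27 = -37876 - 3*√3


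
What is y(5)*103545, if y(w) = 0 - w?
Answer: -517725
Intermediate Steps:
y(w) = -w
y(5)*103545 = -1*5*103545 = -5*103545 = -517725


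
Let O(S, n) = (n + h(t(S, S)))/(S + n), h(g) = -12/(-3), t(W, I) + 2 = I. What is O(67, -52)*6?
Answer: -96/5 ≈ -19.200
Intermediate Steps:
t(W, I) = -2 + I
h(g) = 4 (h(g) = -12*(-⅓) = 4)
O(S, n) = (4 + n)/(S + n) (O(S, n) = (n + 4)/(S + n) = (4 + n)/(S + n))
O(67, -52)*6 = ((4 - 52)/(67 - 52))*6 = (-48/15)*6 = ((1/15)*(-48))*6 = -16/5*6 = -96/5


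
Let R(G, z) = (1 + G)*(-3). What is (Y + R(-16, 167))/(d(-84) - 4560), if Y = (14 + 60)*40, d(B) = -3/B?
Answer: -84140/127679 ≈ -0.65900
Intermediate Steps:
R(G, z) = -3 - 3*G
Y = 2960 (Y = 74*40 = 2960)
(Y + R(-16, 167))/(d(-84) - 4560) = (2960 + (-3 - 3*(-16)))/(-3/(-84) - 4560) = (2960 + (-3 + 48))/(-3*(-1/84) - 4560) = (2960 + 45)/(1/28 - 4560) = 3005/(-127679/28) = 3005*(-28/127679) = -84140/127679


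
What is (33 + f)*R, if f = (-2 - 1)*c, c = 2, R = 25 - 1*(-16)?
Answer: 1107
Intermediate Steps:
R = 41 (R = 25 + 16 = 41)
f = -6 (f = (-2 - 1)*2 = -3*2 = -6)
(33 + f)*R = (33 - 6)*41 = 27*41 = 1107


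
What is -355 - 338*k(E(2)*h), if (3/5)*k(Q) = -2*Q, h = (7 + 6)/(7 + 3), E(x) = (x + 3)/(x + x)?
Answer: 8855/6 ≈ 1475.8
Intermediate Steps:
E(x) = (3 + x)/(2*x) (E(x) = (3 + x)/((2*x)) = (3 + x)*(1/(2*x)) = (3 + x)/(2*x))
h = 13/10 ≈ 1.3000
k(Q) = -10*Q/3 (k(Q) = 5*(-2*Q)/3 = -10*Q/3)
-355 - 338*k(E(2)*h) = -355 - (-3380)*((1/2)*(3 + 2)/2)*(13/10)/3 = -355 - (-3380)*((1/2)*(1/2)*5)*(13/10)/3 = -355 - (-3380)*(5/4)*(13/10)/3 = -355 - (-3380)*13/(3*8) = -355 - 338*(-65/12) = -355 + 10985/6 = 8855/6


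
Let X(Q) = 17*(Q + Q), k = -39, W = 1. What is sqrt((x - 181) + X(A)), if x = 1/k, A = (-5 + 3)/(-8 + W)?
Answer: 4*I*sqrt(797979)/273 ≈ 13.089*I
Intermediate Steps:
A = 2/7 (A = (-5 + 3)/(-8 + 1) = -2/(-7) = -2*(-1/7) = 2/7 ≈ 0.28571)
x = -1/39 (x = 1/(-39) = -1/39 ≈ -0.025641)
X(Q) = 34*Q (X(Q) = 17*(2*Q) = 34*Q)
sqrt((x - 181) + X(A)) = sqrt((-1/39 - 181) + 34*(2/7)) = sqrt(-7060/39 + 68/7) = sqrt(-46768/273) = 4*I*sqrt(797979)/273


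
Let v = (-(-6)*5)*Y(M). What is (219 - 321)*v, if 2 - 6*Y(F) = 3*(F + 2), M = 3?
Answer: 6630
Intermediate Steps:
Y(F) = -⅔ - F/2 (Y(F) = ⅓ - (F + 2)/2 = ⅓ - (2 + F)/2 = ⅓ - (6 + 3*F)/6 = ⅓ + (-1 - F/2) = -⅔ - F/2)
v = -65 (v = (-(-6)*5)*(-⅔ - ½*3) = (-2*(-15))*(-⅔ - 3/2) = 30*(-13/6) = -65)
(219 - 321)*v = (219 - 321)*(-65) = -102*(-65) = 6630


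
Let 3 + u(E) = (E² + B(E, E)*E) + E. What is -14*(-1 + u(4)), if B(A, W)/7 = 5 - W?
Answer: -616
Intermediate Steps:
B(A, W) = 35 - 7*W (B(A, W) = 7*(5 - W) = 35 - 7*W)
u(E) = -3 + E + E² + E*(35 - 7*E) (u(E) = -3 + ((E² + (35 - 7*E)*E) + E) = -3 + ((E² + E*(35 - 7*E)) + E) = -3 + (E + E² + E*(35 - 7*E)) = -3 + E + E² + E*(35 - 7*E))
-14*(-1 + u(4)) = -14*(-1 + (-3 - 6*4² + 36*4)) = -14*(-1 + (-3 - 6*16 + 144)) = -14*(-1 + (-3 - 96 + 144)) = -14*(-1 + 45) = -14*44 = -616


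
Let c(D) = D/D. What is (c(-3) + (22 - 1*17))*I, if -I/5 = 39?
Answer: -1170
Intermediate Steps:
I = -195 (I = -5*39 = -195)
c(D) = 1
(c(-3) + (22 - 1*17))*I = (1 + (22 - 1*17))*(-195) = (1 + (22 - 17))*(-195) = (1 + 5)*(-195) = 6*(-195) = -1170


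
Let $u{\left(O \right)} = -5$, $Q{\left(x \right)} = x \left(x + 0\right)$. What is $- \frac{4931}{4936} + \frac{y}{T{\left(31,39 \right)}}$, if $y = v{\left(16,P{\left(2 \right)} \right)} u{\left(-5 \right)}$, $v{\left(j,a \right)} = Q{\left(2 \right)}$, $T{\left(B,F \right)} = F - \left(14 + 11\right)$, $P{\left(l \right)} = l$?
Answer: $- \frac{83877}{34552} \approx -2.4276$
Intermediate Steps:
$Q{\left(x \right)} = x^{2}$ ($Q{\left(x \right)} = x x = x^{2}$)
$T{\left(B,F \right)} = -25 + F$ ($T{\left(B,F \right)} = F - 25 = -25 + F$)
$v{\left(j,a \right)} = 4$ ($v{\left(j,a \right)} = 2^{2} = 4$)
$y = -20$ ($y = 4 \left(-5\right) = -20$)
$- \frac{4931}{4936} + \frac{y}{T{\left(31,39 \right)}} = - \frac{4931}{4936} - \frac{20}{-25 + 39} = \left(-4931\right) \frac{1}{4936} - \frac{20}{14} = - \frac{4931}{4936} - \frac{10}{7} = - \frac{83877}{34552}$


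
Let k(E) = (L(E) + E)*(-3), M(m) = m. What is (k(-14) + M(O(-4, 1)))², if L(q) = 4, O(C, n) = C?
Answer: 676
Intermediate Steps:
k(E) = -12 - 3*E (k(E) = (4 + E)*(-3) = -12 - 3*E)
(k(-14) + M(O(-4, 1)))² = ((-12 - 3*(-14)) - 4)² = ((-12 + 42) - 4)² = (30 - 4)² = 26² = 676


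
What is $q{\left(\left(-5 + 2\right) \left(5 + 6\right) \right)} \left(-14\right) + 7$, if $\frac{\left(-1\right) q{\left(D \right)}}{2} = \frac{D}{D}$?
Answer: $35$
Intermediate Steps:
$q{\left(D \right)} = -2$ ($q{\left(D \right)} = - 2 \frac{D}{D} = \left(-2\right) 1 = -2$)
$q{\left(\left(-5 + 2\right) \left(5 + 6\right) \right)} \left(-14\right) + 7 = \left(-2\right) \left(-14\right) + 7 = 28 + 7 = 35$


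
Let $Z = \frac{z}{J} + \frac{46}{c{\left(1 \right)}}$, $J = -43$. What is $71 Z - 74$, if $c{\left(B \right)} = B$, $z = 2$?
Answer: $\frac{137114}{43} \approx 3188.7$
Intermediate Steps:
$Z = \frac{1976}{43}$ ($Z = \frac{2}{-43} + \frac{46}{1} = 2 \left(- \frac{1}{43}\right) + 46 \cdot 1 = - \frac{2}{43} + 46 = \frac{1976}{43} \approx 45.953$)
$71 Z - 74 = 71 \cdot \frac{1976}{43} - 74 = \frac{140296}{43} - 74 = \frac{137114}{43}$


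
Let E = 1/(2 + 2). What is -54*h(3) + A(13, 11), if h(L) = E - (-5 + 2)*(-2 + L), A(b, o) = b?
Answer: -325/2 ≈ -162.50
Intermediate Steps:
E = ¼ (E = 1/4 = ¼ ≈ 0.25000)
h(L) = -23/4 + 3*L (h(L) = ¼ - (-5 + 2)*(-2 + L) = ¼ - (-3)*(-2 + L) = ¼ - (6 - 3*L) = ¼ + (-6 + 3*L) = -23/4 + 3*L)
-54*h(3) + A(13, 11) = -54*(-23/4 + 3*3) + 13 = -54*(-23/4 + 9) + 13 = -54*13/4 + 13 = -351/2 + 13 = -325/2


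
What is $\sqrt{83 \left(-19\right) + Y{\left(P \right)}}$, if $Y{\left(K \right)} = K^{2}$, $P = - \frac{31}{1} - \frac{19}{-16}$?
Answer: $\frac{i \sqrt{176183}}{16} \approx 26.234 i$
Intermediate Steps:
$P = - \frac{477}{16}$ ($P = \left(-31\right) 1 - - \frac{19}{16} = -31 + \frac{19}{16} = - \frac{477}{16} \approx -29.813$)
$\sqrt{83 \left(-19\right) + Y{\left(P \right)}} = \sqrt{83 \left(-19\right) + \left(- \frac{477}{16}\right)^{2}} = \sqrt{-1577 + \frac{227529}{256}} = \sqrt{- \frac{176183}{256}} = \frac{i \sqrt{176183}}{16}$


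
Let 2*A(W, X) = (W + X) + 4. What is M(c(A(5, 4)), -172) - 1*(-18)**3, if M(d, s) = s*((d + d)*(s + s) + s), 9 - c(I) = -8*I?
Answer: 7253912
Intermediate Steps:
A(W, X) = 2 + W/2 + X/2 (A(W, X) = ((W + X) + 4)/2 = (4 + W + X)/2 = 2 + W/2 + X/2)
c(I) = 9 + 8*I (c(I) = 9 - (-8)*I = 9 + 8*I)
M(d, s) = s*(s + 4*d*s) (M(d, s) = s*((2*d)*(2*s) + s) = s*(4*d*s + s) = s*(s + 4*d*s))
M(c(A(5, 4)), -172) - 1*(-18)**3 = (-172)**2*(1 + 4*(9 + 8*(2 + (1/2)*5 + (1/2)*4))) - 1*(-18)**3 = 29584*(1 + 4*(9 + 8*(2 + 5/2 + 2))) - 1*(-5832) = 29584*(1 + 4*(9 + 8*(13/2))) + 5832 = 29584*(1 + 4*(9 + 52)) + 5832 = 29584*(1 + 4*61) + 5832 = 29584*(1 + 244) + 5832 = 29584*245 + 5832 = 7248080 + 5832 = 7253912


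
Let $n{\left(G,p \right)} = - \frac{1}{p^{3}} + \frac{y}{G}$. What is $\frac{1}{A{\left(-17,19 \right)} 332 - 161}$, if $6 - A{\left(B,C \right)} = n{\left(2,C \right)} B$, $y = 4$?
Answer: $\frac{6859}{89977577} \approx 7.623 \cdot 10^{-5}$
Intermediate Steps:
$n{\left(G,p \right)} = - \frac{1}{p^{3}} + \frac{4}{G}$
$A{\left(B,C \right)} = 6 - B \left(2 - \frac{1}{C^{3}}\right)$ ($A{\left(B,C \right)} = 6 - \left(- \frac{1}{C^{3}} + \frac{4}{2}\right) B = 6 - \left(- \frac{1}{C^{3}} + 4 \cdot \frac{1}{2}\right) B = 6 - \left(- \frac{1}{C^{3}} + 2\right) B = 6 - \left(2 - \frac{1}{C^{3}}\right) B = 6 - B \left(2 - \frac{1}{C^{3}}\right)$)
$\frac{1}{A{\left(-17,19 \right)} 332 - 161} = \frac{1}{\left(6 - -34 - \frac{17}{6859}\right) 332 - 161} = \frac{1}{\left(6 + 34 - \frac{17}{6859}\right) 332 - 161} = \frac{1}{\frac{274343}{6859} \cdot 332 - 161} = \frac{1}{\frac{91081876}{6859} - 161} = \frac{1}{\frac{89977577}{6859}} = \frac{6859}{89977577}$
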